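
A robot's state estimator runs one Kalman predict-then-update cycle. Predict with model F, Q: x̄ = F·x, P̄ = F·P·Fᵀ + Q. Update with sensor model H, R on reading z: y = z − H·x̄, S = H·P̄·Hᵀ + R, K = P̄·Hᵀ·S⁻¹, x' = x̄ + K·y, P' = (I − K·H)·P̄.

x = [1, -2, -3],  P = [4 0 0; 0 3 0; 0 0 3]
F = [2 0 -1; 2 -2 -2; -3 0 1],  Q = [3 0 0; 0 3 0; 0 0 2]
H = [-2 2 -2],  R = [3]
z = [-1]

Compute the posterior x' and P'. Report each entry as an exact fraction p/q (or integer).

x' = [-83/275, 546/275, 66/25]
P' = [3134/275 542/275 -243/25; 542/275 1421/275 66/25; -243/25 66/25 321/25]

x̄ = F·x = [5, 12, -6]
P̄ = F·P·Fᵀ + Q = [22 22 -27; 22 43 -30; -27 -30 41]
y = z − H·x̄ = [-27]
S = H·P̄·Hᵀ + R = [275]
K = P̄·Hᵀ·S⁻¹ = [54/275; 102/275; -8/25]
x' = x̄ + K·y = [-83/275, 546/275, 66/25]
P' = (I − K·H)·P̄ = [3134/275 542/275 -243/25; 542/275 1421/275 66/25; -243/25 66/25 321/25]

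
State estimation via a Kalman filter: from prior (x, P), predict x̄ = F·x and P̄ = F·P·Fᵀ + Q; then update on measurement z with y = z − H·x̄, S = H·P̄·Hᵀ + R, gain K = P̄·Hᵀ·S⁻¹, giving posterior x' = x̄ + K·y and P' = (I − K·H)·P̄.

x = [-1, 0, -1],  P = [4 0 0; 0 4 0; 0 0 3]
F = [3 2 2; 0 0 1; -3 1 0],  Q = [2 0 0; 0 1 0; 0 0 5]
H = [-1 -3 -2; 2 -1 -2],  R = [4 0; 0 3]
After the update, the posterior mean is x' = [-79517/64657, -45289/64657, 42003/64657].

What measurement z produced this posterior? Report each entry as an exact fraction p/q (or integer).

z = [2, -3]

x̄ = F·x = [-5, -1, 3]
P̄ = F·P·Fᵀ + Q = [66 6 -28; 6 4 0; -28 0 45]
S = H·P̄·Hᵀ + R = [210 86; 86 651]
K = P̄·Hᵀ·S⁻¹ = [-16940/64657 20314/64657; -6203/64657 1614/64657; -13903/64657 -12664/64657]
x' − x̄ = [243768/64657, 19368/64657, -151968/64657] = K·y
y = (KᵀK)⁻¹·Kᵀ·(x' − x̄) = [0, 12]
z = y + H·x̄ = [0, 12] + [2, -15] = [2, -3]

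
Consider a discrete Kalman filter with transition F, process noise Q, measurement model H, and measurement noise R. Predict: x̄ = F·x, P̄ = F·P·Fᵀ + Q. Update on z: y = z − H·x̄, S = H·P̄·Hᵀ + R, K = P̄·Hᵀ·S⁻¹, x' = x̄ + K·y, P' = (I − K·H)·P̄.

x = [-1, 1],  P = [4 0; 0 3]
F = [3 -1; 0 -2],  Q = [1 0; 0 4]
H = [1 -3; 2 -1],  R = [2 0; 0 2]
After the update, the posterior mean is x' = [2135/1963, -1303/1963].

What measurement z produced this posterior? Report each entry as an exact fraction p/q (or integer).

z = [3, 3]

x̄ = F·x = [-4, -2]
P̄ = F·P·Fᵀ + Q = [40 6; 6 16]
S = H·P̄·Hᵀ + R = [150 86; 86 154]
K = P̄·Hᵀ·S⁻¹ = [-372/1963 1151/1963; -1531/3926 753/3926]
x' − x̄ = [9987/1963, 2623/1963] = K·y
y = (KᵀK)⁻¹·Kᵀ·(x' − x̄) = [1, 9]
z = y + H·x̄ = [1, 9] + [2, -6] = [3, 3]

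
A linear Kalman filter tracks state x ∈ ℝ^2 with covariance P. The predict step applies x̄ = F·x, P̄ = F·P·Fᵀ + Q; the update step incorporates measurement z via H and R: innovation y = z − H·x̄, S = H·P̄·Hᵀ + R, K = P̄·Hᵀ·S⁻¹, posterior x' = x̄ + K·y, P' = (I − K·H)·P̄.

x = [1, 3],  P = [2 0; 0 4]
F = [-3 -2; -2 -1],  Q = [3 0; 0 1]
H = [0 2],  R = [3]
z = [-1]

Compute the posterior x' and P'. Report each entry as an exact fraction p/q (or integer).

x' = [-27/11, -41/55]
P' = [87/11 12/11; 12/11 39/55]

x̄ = F·x = [-9, -5]
P̄ = F·P·Fᵀ + Q = [37 20; 20 13]
y = z − H·x̄ = [9]
S = H·P̄·Hᵀ + R = [55]
K = P̄·Hᵀ·S⁻¹ = [8/11; 26/55]
x' = x̄ + K·y = [-27/11, -41/55]
P' = (I − K·H)·P̄ = [87/11 12/11; 12/11 39/55]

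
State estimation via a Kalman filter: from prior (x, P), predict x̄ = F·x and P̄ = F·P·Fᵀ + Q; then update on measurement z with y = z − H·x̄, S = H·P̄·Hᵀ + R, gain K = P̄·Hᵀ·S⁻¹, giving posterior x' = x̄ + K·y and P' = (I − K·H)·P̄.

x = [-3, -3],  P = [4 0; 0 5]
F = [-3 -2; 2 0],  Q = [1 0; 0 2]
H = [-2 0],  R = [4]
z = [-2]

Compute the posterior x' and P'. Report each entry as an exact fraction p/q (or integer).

x' = [36/29, -6/29]
P' = [57/58 -12/29; -12/29 234/29]

x̄ = F·x = [15, -6]
P̄ = F·P·Fᵀ + Q = [57 -24; -24 18]
y = z − H·x̄ = [28]
S = H·P̄·Hᵀ + R = [232]
K = P̄·Hᵀ·S⁻¹ = [-57/116; 6/29]
x' = x̄ + K·y = [36/29, -6/29]
P' = (I − K·H)·P̄ = [57/58 -12/29; -12/29 234/29]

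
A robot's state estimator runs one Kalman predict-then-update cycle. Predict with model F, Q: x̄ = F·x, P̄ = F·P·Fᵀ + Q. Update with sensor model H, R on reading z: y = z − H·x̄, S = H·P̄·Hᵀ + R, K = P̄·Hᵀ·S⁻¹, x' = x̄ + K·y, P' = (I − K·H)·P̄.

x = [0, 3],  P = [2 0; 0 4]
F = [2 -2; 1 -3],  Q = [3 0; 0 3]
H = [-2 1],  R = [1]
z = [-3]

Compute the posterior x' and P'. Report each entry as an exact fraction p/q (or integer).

x' = [-36/19, -126/19]
P' = [175/19 337/19; 337/19 1333/38]

x̄ = F·x = [-6, -9]
P̄ = F·P·Fᵀ + Q = [27 28; 28 41]
y = z − H·x̄ = [-6]
S = H·P̄·Hᵀ + R = [38]
K = P̄·Hᵀ·S⁻¹ = [-13/19; -15/38]
x' = x̄ + K·y = [-36/19, -126/19]
P' = (I − K·H)·P̄ = [175/19 337/19; 337/19 1333/38]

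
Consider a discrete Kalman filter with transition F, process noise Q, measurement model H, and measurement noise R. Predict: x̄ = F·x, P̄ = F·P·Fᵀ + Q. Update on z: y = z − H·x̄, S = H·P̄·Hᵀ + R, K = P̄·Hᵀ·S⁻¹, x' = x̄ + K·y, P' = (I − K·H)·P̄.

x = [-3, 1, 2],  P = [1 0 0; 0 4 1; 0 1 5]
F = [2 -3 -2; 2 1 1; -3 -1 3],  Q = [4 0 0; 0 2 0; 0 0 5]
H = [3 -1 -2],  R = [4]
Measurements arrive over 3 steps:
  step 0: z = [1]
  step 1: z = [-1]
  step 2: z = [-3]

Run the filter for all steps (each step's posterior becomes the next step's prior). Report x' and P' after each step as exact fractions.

step 0: x̄ = F·x = [-13, -3, 14]
step 0: P̄ = F·P·Fᵀ + Q = [76 -23 -31; -23 17 7; -31 7 57]
step 0: y = z − H·x̄ = [65]
step 0: S = H·P̄·Hᵀ + R = [1471]
step 0: K = P̄·Hᵀ·S⁻¹ = [313/1471; -100/1471; -214/1471]
step 0: x' = x̄ + K·y = [1222/1471, -10913/1471, 6684/1471]
step 0: P' = (I − K·H)·P̄ = [13827/1471 -2533/1471 21381/1471; -2533/1471 15007/1471 -11103/1471; 21381/1471 -11103/1471 38051/1471]
step 1: x̄ = F·x = [21815/1471, -1785/1471, 27299/1471]
step 1: P̄ = F·P·Fᵀ + Q = [74571/1471 -42930/1471 50315/1471; -42930/1471 164494/1471 70786/1471; 50315/1471 70786/1471 155826/1471]
step 1: y = z − H·x̄ = [-14103/1471]
step 1: S = H·P̄·Hᵀ + R = [1401765/1471]
step 1: K = P̄·Hᵀ·S⁻¹ = [166013/1401765; -144952/467255; -231493/1401765]
step 1: x' = x̄ + K·y = [6398872/467255, 822711/467255, 9411178/467255]
step 1: P' = (I − K·H)·P̄ = [52325426/1401765 2722406/467255 74072504/1401765; 2722406/467255 9399998/467255 -326486/467255; 74072504/1401765 -326486/467255 112061471/1401765]
step 2: x̄ = F·x = [-1698549/93451, 23031633/467255, 8214207/467255]
step 2: P̄ = F·P·Fᵀ + Q = [14307630/93451 -18355854/93451 3411692/93451; -18355854/93451 226455557/467255 57818123/467255; 3411692/93451 57818123/467255 78755292/467255]
step 2: y = z − H·x̄ = [63536517/467255]
step 2: S = H·P̄·Hᵀ + R = [1764435687/467255]
step 2: K = P̄·Hᵀ·S⁻¹ = [272276800/1764435687; -205809871/588145229; -164153327/1764435687]
step 2: x' = x̄ + K·y = [1651216269/588145229, 1004810430/588145229, 2898994710/588145229]
step 2: P' = (I − K·H)·P̄ = [111480474310/1764435687 4403833694/588145229 160070407324/1764435687; 4403833694/588145229 13088455826/588145229 473142370/588145229; 160070407324/1764435687 473142370/588145229 239724204085/1764435687]

step 0: x' = [1222/1471, -10913/1471, 6684/1471], P' = [13827/1471 -2533/1471 21381/1471; -2533/1471 15007/1471 -11103/1471; 21381/1471 -11103/1471 38051/1471]
step 1: x' = [6398872/467255, 822711/467255, 9411178/467255], P' = [52325426/1401765 2722406/467255 74072504/1401765; 2722406/467255 9399998/467255 -326486/467255; 74072504/1401765 -326486/467255 112061471/1401765]
step 2: x' = [1651216269/588145229, 1004810430/588145229, 2898994710/588145229], P' = [111480474310/1764435687 4403833694/588145229 160070407324/1764435687; 4403833694/588145229 13088455826/588145229 473142370/588145229; 160070407324/1764435687 473142370/588145229 239724204085/1764435687]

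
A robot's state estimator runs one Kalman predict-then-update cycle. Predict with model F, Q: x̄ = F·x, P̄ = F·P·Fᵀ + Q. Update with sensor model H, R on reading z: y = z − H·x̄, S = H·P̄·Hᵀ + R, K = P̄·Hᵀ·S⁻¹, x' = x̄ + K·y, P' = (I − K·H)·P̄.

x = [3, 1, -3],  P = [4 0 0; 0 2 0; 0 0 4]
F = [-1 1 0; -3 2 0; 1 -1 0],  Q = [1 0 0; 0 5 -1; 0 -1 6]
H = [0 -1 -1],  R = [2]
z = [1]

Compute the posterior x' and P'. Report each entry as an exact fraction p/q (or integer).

x' = [-18/29, -75/29, 38/29]
P' = [103/29 144/29 -124/29; 144/29 397/29 -333/29; -124/29 -333/29 323/29]

x̄ = F·x = [-2, -7, 2]
P̄ = F·P·Fᵀ + Q = [7 16 -6; 16 49 -17; -6 -17 12]
y = z − H·x̄ = [-4]
S = H·P̄·Hᵀ + R = [29]
K = P̄·Hᵀ·S⁻¹ = [-10/29; -32/29; 5/29]
x' = x̄ + K·y = [-18/29, -75/29, 38/29]
P' = (I − K·H)·P̄ = [103/29 144/29 -124/29; 144/29 397/29 -333/29; -124/29 -333/29 323/29]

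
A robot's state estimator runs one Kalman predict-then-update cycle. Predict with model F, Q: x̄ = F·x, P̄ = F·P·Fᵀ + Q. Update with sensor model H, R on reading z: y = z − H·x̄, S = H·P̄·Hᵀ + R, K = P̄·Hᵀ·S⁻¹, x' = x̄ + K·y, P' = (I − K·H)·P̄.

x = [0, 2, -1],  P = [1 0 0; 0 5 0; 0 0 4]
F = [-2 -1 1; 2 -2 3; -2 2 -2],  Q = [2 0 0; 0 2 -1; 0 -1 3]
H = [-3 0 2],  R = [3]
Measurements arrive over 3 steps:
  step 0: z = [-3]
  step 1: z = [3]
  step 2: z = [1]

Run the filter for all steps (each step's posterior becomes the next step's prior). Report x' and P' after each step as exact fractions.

step 0: x' = [159/239, 151/239, -102/239], P' = [1841/478 -1246/239 1326/239; -1246/239 3266/239 -1983/239; 1326/239 -1983/239 2085/239]
step 1: x' = [-389385/198043, 272842/198043, -285984/198043], P' = [1721635/396086 -1614245/198043 1269339/198043; -1614245/198043 4119527/198043 -2555451/198043; 1269339/198043 -2555451/198043 2019441/198043]
step 2: x' = [1085557078/480481967, -2141587048/480481967, 1872979054/480481967], P' = [1620855478/480481967 -2831237632/480481967 2375418306/480481967; -2831237632/480481967 7476463409/480481967 -4566015051/480481967; 2375418306/480481967 -4566015051/480481967 3839245971/480481967]

step 0: x̄ = F·x = [-3, -7, 6]
step 0: P̄ = F·P·Fᵀ + Q = [15 18 -14; 18 62 -49; -14 -49 43]
step 0: y = z − H·x̄ = [-24]
step 0: S = H·P̄·Hᵀ + R = [478]
step 0: K = P̄·Hᵀ·S⁻¹ = [-73/478; -76/239; 64/239]
step 0: x' = x̄ + K·y = [159/239, 151/239, -102/239]
step 0: P' = (I − K·H)·P̄ = [1841/478 -1246/239 1326/239; -1246/239 3266/239 -1983/239; 1326/239 -1983/239 2085/239]
step 1: x̄ = F·x = [-571/239, -290/239, 188/239]
step 1: P̄ = F·P·Fᵀ + Q = [3189/239 11224/239 -9808/239; 11224/239 85665/239 -72553/239; -9808/239 -72553/239 62243/239]
step 1: y = z − H·x̄ = [-1372/239]
step 1: S = H·P̄·Hᵀ + R = [396086/239]
step 1: K = P̄·Hᵀ·S⁻¹ = [-29183/396086; -89389/198043; 76955/198043]
step 1: x' = x̄ + K·y = [-389385/198043, 272842/198043, -285984/198043]
step 1: P' = (I − K·H)·P̄ = [1721635/396086 -1614245/198043 1269339/198043; -1614245/198043 4119527/198043 -2555451/198043; 1269339/198043 -2555451/198043 2019441/198043]
step 2: x̄ = F·x = [219944/198043, -2182406/198043, 1896422/198043]
step 2: P̄ = F·P·Fᵀ + Q = [3554890/198043 15325516/198043 -13289302/198043; 15325516/198043 97303873/198043 -83397927/198043; -13289302/198043 -83397927/198043 72105551/198043]
step 2: y = z − H·x̄ = [-2934969/198043]
step 2: S = H·P̄·Hᵀ + R = [480481967/198043]
step 2: K = P̄·Hᵀ·S⁻¹ = [-37243274/480481967; -212772402/480481967; 184079008/480481967]
step 2: x' = x̄ + K·y = [1085557078/480481967, -2141587048/480481967, 1872979054/480481967]
step 2: P' = (I − K·H)·P̄ = [1620855478/480481967 -2831237632/480481967 2375418306/480481967; -2831237632/480481967 7476463409/480481967 -4566015051/480481967; 2375418306/480481967 -4566015051/480481967 3839245971/480481967]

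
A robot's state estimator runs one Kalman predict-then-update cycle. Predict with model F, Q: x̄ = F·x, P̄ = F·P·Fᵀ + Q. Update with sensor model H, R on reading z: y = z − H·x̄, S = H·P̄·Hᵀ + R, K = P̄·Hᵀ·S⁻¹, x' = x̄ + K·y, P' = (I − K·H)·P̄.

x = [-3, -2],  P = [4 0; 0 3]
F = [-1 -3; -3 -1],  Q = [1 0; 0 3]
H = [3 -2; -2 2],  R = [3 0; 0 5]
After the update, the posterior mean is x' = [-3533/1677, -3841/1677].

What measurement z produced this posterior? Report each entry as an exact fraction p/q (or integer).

x̄ = F·x = [9, 11]
P̄ = F·P·Fᵀ + Q = [32 21; 21 42]
S = H·P̄·Hᵀ + R = [207 -150; -150 133]
K = P̄·Hᵀ·S⁻¹ = [1294/1677 394/559; 1169/1677 616/559]
x' − x̄ = [-18626/1677, -22288/1677] = K·y
y = (KᵀK)⁻¹·Kᵀ·(x' − x̄) = [-8, -7]
z = y + H·x̄ = [-8, -7] + [5, 4] = [-3, -3]

z = [-3, -3]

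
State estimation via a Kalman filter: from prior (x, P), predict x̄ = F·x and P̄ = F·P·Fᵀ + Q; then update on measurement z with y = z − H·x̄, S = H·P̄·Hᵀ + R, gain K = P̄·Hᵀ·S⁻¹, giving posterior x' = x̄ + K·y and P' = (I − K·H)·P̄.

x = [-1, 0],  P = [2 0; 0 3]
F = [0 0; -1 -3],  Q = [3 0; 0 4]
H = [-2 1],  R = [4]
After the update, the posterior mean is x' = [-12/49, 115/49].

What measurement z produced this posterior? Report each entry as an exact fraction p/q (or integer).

z = [3]

x̄ = F·x = [0, 1]
P̄ = F·P·Fᵀ + Q = [3 0; 0 33]
S = H·P̄·Hᵀ + R = [49]
K = P̄·Hᵀ·S⁻¹ = [-6/49; 33/49]
x' − x̄ = [-12/49, 66/49] = K·y
y = (KᵀK)⁻¹·Kᵀ·(x' − x̄) = [2]
z = y + H·x̄ = [2] + [1] = [3]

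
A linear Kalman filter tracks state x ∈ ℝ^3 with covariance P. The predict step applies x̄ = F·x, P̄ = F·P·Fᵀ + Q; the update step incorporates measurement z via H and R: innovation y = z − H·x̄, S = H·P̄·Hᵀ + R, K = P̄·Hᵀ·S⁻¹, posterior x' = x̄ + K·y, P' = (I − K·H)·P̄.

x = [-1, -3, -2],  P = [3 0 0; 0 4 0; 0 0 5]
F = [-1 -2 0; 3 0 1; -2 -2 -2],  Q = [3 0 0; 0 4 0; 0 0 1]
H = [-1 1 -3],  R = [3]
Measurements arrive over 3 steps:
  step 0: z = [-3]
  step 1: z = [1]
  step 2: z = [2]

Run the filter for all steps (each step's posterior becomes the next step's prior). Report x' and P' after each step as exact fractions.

step 0: x' = [275/164, 341/164, 195/164], P' = [8631/820 5133/820 -1069/820; 5133/820 12879/820 2453/820; -1069/820 2453/820 1371/820]
step 1: x' = [3102789/2716471, 1358956/2716471, -1520163/2716471], P' = [11258169/2716471 16008027/2716471 2048703/2716471; 16008027/2716471 74016549/2716471 18954690/2716471; 2048703/2716471 18954690/2716471 6257699/2716471]
step 2: x' = [-64651153/155446448, 314716857/155446448, 179730809/1243571584], P' = [73299965/19430806 74107255/19430806 91163621/466339344; 74107255/19430806 306563333/19430806 1818325507/466339344; 91163621/466339344 1818325507/466339344 16537066025/11192144256]

step 0: x̄ = F·x = [7, -5, 12]
step 0: P̄ = F·P·Fᵀ + Q = [22 -9 22; -9 36 -28; 22 -28 49]
step 0: y = z − H·x̄ = [45]
step 0: S = H·P̄·Hᵀ + R = [820]
step 0: K = P̄·Hᵀ·S⁻¹ = [-97/820; 129/820; -197/820]
step 0: x' = x̄ + K·y = [275/164, 341/164, 195/164]
step 0: P' = (I − K·H)·P̄ = [8631/820 5133/820 -1069/820; 5133/820 12879/820 2453/820; -1069/820 2453/820 1371/820]
step 1: x̄ = F·x = [-957/164, 255/41, -811/82]
step 1: P̄ = F·P·Fᵀ + Q = [83139/820 -15132/205 10725/82; -15132/205 18979/205 -4084/41; 10725/82 -4084/41 7224/41]
step 1: y = z − H·x̄ = [-6679/164]
step 1: S = H·P̄·Hᵀ + R = [2716471/820]
step 1: K = P̄·Hᵀ·S⁻¹ = [-465417/2716471; 381484/2716471; -622370/2716471]
step 1: x' = x̄ + K·y = [3102789/2716471, 1358956/2716471, -1520163/2716471]
step 1: P' = (I − K·H)·P̄ = [11258169/2716471 16008027/2716471 2048703/2716471; 16008027/2716471 74016549/2716471 18954690/2716471; 2048703/2716471 18954690/2716471 6257699/2716471]
step 2: x̄ = F·x = [-5820701/2716471, 7788204/2716471, -5883164/2716471]
step 2: P̄ = F·P·Fᵀ + Q = [379505886/2716471 -169780752/2716471 494546862/2716471; -169780752/2716471 130739322/2716471 -230411578/2716471; 494546862/2716471 -230411578/2716471 664937499/2716471]
step 2: y = z − H·x̄ = [-25825455/2716471]
step 2: S = H·P̄·Hᵀ + R = [11192144256/2716471]
step 2: K = P̄·Hᵀ·S⁻¹ = [-84705301/466339344; 41323117/466339344; -2719770937/11192144256]
step 2: x' = x̄ + K·y = [-64651153/155446448, 314716857/155446448, 179730809/1243571584]
step 2: P' = (I − K·H)·P̄ = [73299965/19430806 74107255/19430806 91163621/466339344; 74107255/19430806 306563333/19430806 1818325507/466339344; 91163621/466339344 1818325507/466339344 16537066025/11192144256]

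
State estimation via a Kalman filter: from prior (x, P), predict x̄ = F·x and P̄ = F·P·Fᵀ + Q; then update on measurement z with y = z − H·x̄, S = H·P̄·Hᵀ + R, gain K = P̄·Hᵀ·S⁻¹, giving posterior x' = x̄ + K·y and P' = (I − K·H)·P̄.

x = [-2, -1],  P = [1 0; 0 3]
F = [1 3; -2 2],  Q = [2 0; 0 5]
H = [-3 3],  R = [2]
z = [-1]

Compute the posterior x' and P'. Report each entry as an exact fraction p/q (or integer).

x̄ = F·x = [-5, 2]
P̄ = F·P·Fᵀ + Q = [30 16; 16 21]
y = z − H·x̄ = [-22]
S = H·P̄·Hᵀ + R = [173]
K = P̄·Hᵀ·S⁻¹ = [-42/173; 15/173]
x' = x̄ + K·y = [59/173, 16/173]
P' = (I − K·H)·P̄ = [3426/173 3398/173; 3398/173 3408/173]

x' = [59/173, 16/173]
P' = [3426/173 3398/173; 3398/173 3408/173]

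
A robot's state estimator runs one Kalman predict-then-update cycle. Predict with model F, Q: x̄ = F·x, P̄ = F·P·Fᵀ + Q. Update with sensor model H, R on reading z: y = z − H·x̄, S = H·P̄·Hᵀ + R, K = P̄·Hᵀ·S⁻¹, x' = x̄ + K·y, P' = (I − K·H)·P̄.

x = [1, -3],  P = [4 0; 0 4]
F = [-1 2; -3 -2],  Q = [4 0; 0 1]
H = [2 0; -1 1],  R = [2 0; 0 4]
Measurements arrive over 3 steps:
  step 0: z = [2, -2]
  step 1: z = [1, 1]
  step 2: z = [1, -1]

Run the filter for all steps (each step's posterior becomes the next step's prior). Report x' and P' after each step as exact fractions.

step 0: x̄ = F·x = [-7, 3]
step 0: P̄ = F·P·Fᵀ + Q = [24 -4; -4 53]
step 0: y = z − H·x̄ = [16, -12]
step 0: S = H·P̄·Hᵀ + R = [98 -56; -56 89]
step 0: K = P̄·Hᵀ·S⁻¹ = [1352/2793 -4/399; 1240/2793 367/399]
step 0: x' = x̄ + K·y = [2417/2793, -2609/2793]
step 0: P' = (I − K·H)·P̄ = [1352/2793 1240/2793; 1240/2793 11516/2793]
step 1: x̄ = F·x = [-2545/931, -107/147]
step 1: P̄ = F·P·Fᵀ + Q = [17876/931 -824/49; -824/49 3995/147]
step 1: y = z − H·x̄ = [6021/931, -2809/2793]
step 1: S = H·P̄·Hᵀ + R = [73366/931 -67064/931; -67064/931 234641/2793]
step 1: K = P̄·Hᵀ·S⁻¹ = [10628/24083 -1212/24083; 5780/24083 1458097/1998889]
step 1: x' = x̄ + K·y = [4119/24083, 181170/1998889]
step 1: P' = (I − K·H)·P̄ = [10628/24083 5780/24083; 5780/24083 6312128/1998889]
step 2: x̄ = F·x = [20463/1998889, -1387971/1998889]
step 2: P̄ = F·P·Fᵀ + Q = [32207232/1998889 -24521100/1998889; -24521100/1998889 40943397/1998889]
step 2: y = z − H·x̄ = [1957963/1998889, -590455/1998889]
step 2: S = H·P̄·Hᵀ + R = [132826706/1998889 -113456664/1998889; -113456664/1998889 130188385/1998889]
step 2: K = P̄·Hᵀ·S⁻¹ = [487722864/1105634113 -56728332/1105634113; 260809536/1105634113 783252369/1105634113]
step 2: x' = x̄ + K·y = [505812699/1105634113, -743617050/1105634113]
step 2: P' = (I − K·H)·P̄ = [487722864/1105634113 260809536/1105634113; 260809536/1105634113 3393819012/1105634113]

step 0: x' = [2417/2793, -2609/2793], P' = [1352/2793 1240/2793; 1240/2793 11516/2793]
step 1: x' = [4119/24083, 181170/1998889], P' = [10628/24083 5780/24083; 5780/24083 6312128/1998889]
step 2: x' = [505812699/1105634113, -743617050/1105634113], P' = [487722864/1105634113 260809536/1105634113; 260809536/1105634113 3393819012/1105634113]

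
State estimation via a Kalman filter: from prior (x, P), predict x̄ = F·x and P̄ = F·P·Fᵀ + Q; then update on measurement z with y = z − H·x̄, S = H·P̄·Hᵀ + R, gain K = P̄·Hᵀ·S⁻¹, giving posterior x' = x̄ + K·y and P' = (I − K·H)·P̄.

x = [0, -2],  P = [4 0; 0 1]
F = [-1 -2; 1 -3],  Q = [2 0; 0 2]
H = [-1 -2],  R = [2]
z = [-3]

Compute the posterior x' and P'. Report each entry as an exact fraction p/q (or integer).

x̄ = F·x = [4, 6]
P̄ = F·P·Fᵀ + Q = [10 2; 2 15]
y = z − H·x̄ = [13]
S = H·P̄·Hᵀ + R = [80]
K = P̄·Hᵀ·S⁻¹ = [-7/40; -2/5]
x' = x̄ + K·y = [69/40, 4/5]
P' = (I − K·H)·P̄ = [151/20 -18/5; -18/5 11/5]

x' = [69/40, 4/5]
P' = [151/20 -18/5; -18/5 11/5]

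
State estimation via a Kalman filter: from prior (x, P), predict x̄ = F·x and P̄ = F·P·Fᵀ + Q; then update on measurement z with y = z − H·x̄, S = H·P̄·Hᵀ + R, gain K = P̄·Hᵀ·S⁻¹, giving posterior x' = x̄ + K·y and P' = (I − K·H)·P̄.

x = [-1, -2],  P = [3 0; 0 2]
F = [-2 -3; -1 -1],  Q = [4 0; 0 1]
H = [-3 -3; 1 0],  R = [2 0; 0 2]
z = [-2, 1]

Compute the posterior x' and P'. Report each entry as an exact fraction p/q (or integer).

x̄ = F·x = [8, 3]
P̄ = F·P·Fᵀ + Q = [34 12; 12 6]
y = z − H·x̄ = [31, -7]
S = H·P̄·Hᵀ + R = [578 -138; -138 36]
K = P̄·Hᵀ·S⁻¹ = [-23/147 152/441; -8/49 -43/147]
x' = x̄ + K·y = [325/441, -2/147]
P' = (I − K·H)·P̄ = [304/441 -86/147; -86/147 34/49]

x' = [325/441, -2/147]
P' = [304/441 -86/147; -86/147 34/49]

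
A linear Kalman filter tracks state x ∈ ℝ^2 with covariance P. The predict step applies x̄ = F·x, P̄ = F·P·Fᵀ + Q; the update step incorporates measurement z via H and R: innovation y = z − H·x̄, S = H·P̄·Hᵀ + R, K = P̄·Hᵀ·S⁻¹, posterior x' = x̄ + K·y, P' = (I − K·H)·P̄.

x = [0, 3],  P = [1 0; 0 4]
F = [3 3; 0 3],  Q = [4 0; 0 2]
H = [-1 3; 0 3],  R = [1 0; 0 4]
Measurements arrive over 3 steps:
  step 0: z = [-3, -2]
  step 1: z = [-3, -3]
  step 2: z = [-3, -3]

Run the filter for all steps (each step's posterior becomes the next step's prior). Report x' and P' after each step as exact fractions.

step 0: x' = [321/307, -192/307], P' = [12833/3070 1734/1535; 1734/1535 604/1535]
step 1: x' = [-11094/540803, -563589/540803], P' = [12491981/2704015 3308124/2704015; 3308124/2704015 1108676/2704015]
step 2: x' = [-918077025/2566347616, -732835377/641586904], P' = [11916686465/2566347616 788618937/641586904; 788618937/641586904 65985209/160396726]

step 0: x̄ = F·x = [9, 9]
step 0: P̄ = F·P·Fᵀ + Q = [49 36; 36 38]
step 0: y = z − H·x̄ = [-21, -29]
step 0: S = H·P̄·Hᵀ + R = [176 234; 234 346]
step 0: K = P̄·Hᵀ·S⁻¹ = [-2429/3070 2601/3070; 78/1535 453/1535]
step 0: x' = x̄ + K·y = [321/307, -192/307]
step 0: P' = (I − K·H)·P̄ = [12833/3070 1734/1535; 1734/1535 604/1535]
step 1: x̄ = F·x = [387/307, -576/307]
step 1: P̄ = F·P·Fᵀ + Q = [201073/3070 21042/1535; 21042/1535 8506/1535]
step 1: y = z − H·x̄ = [1194/307, 807/307]
step 1: S = H·P̄·Hᵀ + R = [104747/3070 13428/1535; 13428/1535 82694/1535]
step 1: K = P̄·Hᵀ·S⁻¹ = [-2567609/2704015 2481093/2704015; 17904/2704015 831507/2704015]
step 1: x' = x̄ + K·y = [-11094/540803, -563589/540803]
step 1: P' = (I − K·H)·P̄ = [12491981/2704015 3308124/2704015; 3308124/2704015 1108676/2704015]
step 2: x̄ = F·x = [-1724049/540803, -1690767/540803]
step 2: P̄ = F·P·Fᵀ + Q = [38553641/540803 7950240/540803; 7950240/540803 15386114/2704015]
step 2: y = z − H·x̄ = [1725843/540803, 3449892/540803]
step 2: S = H·P̄·Hᵀ + R = [95440046/2704015 19221426/2704015; 19221426/2704015 149291086/2704015]
step 2: K = P̄·Hᵀ·S⁻¹ = [-350465603/366621088 2365856811/2566347616; 457653/91655272 197955627/641586904]
step 2: x' = x̄ + K·y = [-918077025/2566347616, -732835377/641586904]
step 2: P' = (I − K·H)·P̄ = [11916686465/2566347616 788618937/641586904; 788618937/641586904 65985209/160396726]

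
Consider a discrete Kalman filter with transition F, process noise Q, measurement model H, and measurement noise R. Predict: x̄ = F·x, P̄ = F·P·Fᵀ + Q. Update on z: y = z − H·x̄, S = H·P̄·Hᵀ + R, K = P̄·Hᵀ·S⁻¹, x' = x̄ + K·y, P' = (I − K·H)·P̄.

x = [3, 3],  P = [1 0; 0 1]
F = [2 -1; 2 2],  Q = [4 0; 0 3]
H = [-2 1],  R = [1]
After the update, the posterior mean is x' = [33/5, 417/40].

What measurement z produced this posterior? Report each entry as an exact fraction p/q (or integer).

z = [-3]

x̄ = F·x = [3, 12]
P̄ = F·P·Fᵀ + Q = [9 2; 2 11]
S = H·P̄·Hᵀ + R = [40]
K = P̄·Hᵀ·S⁻¹ = [-2/5; 7/40]
x' − x̄ = [18/5, -63/40] = K·y
y = (KᵀK)⁻¹·Kᵀ·(x' − x̄) = [-9]
z = y + H·x̄ = [-9] + [6] = [-3]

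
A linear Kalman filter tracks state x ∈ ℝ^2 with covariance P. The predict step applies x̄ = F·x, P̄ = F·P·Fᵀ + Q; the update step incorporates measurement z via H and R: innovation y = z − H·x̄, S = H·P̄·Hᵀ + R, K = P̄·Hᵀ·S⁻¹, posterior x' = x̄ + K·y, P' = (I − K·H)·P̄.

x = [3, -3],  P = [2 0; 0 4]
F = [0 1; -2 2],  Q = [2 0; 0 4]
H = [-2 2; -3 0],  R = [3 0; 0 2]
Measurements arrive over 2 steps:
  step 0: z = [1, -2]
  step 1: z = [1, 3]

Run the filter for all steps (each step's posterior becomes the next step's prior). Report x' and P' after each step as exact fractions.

step 0: x̄ = F·x = [-3, -12]
step 0: P̄ = F·P·Fᵀ + Q = [6 8; 8 28]
step 0: y = z − H·x̄ = [19, -11]
step 0: S = H·P̄·Hᵀ + R = [75 -12; -12 56]
step 0: K = P̄·Hᵀ·S⁻¹ = [1/507 -217/676; 244/507 -55/169]
step 0: x' = x̄ + K·y = [1153/2028, 367/507]
step 0: P' = (I − K·H)·P̄ = [217/1014 110/507; 110/507 476/507]
step 1: x̄ = F·x = [367/507, 105/338]
step 1: P̄ = F·P·Fᵀ + Q = [1490/507 244/169; 244/169 1162/169]
step 1: y = z − H·x̄ = [926/507, 874/169]
step 1: S = H·P̄·Hᵀ + R = [15569/507 1516/169; 1516/169 4808/169]
step 1: K = P̄·Hᵀ·S⁻¹ = [-379/50267 -61833/201068; 3150/7181 -4173/14362]
step 1: x' = x̄ + K·y = [-88499/100534, -5613/14362]
step 1: P' = (I − K·H)·P̄ = [20611/100534 1391/7181; 1391/7181 6116/7181]

step 0: x' = [1153/2028, 367/507], P' = [217/1014 110/507; 110/507 476/507]
step 1: x' = [-88499/100534, -5613/14362], P' = [20611/100534 1391/7181; 1391/7181 6116/7181]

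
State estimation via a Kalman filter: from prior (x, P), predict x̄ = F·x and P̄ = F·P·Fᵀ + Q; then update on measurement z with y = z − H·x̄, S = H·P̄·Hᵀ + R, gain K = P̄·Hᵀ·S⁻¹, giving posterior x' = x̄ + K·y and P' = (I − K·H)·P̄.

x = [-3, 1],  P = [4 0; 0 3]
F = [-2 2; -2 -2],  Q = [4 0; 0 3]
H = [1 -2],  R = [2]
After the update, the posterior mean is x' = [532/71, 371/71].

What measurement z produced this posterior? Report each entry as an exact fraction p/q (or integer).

z = [-3]

x̄ = F·x = [8, 4]
P̄ = F·P·Fᵀ + Q = [32 4; 4 31]
S = H·P̄·Hᵀ + R = [142]
K = P̄·Hᵀ·S⁻¹ = [12/71; -29/71]
x' − x̄ = [-36/71, 87/71] = K·y
y = (KᵀK)⁻¹·Kᵀ·(x' − x̄) = [-3]
z = y + H·x̄ = [-3] + [0] = [-3]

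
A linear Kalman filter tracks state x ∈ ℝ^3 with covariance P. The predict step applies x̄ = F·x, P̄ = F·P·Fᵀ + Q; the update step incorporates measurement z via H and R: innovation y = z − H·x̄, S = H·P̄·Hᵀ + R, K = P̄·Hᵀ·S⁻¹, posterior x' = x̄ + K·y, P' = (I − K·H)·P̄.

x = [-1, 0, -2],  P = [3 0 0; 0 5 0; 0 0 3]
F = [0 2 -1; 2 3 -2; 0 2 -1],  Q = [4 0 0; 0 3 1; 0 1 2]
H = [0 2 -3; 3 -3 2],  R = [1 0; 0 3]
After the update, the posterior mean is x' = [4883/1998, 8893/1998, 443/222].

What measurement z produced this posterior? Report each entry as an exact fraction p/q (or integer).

x̄ = F·x = [2, 2, 2]
P̄ = F·P·Fᵀ + Q = [27 36 23; 36 72 37; 23 37 25]
S = H·P̄·Hᵀ + R = [70 -92; -92 178]
K = P̄·Hᵀ·S⁻¹ = [1141/1998 803/1998; 1373/1998 164/999; 31/222 13/111]
x' − x̄ = [887/1998, 4897/1998, -1/222] = K·y
y = (KᵀK)⁻¹·Kᵀ·(x' − x̄) = [5, -6]
z = y + H·x̄ = [5, -6] + [-2, 4] = [3, -2]

z = [3, -2]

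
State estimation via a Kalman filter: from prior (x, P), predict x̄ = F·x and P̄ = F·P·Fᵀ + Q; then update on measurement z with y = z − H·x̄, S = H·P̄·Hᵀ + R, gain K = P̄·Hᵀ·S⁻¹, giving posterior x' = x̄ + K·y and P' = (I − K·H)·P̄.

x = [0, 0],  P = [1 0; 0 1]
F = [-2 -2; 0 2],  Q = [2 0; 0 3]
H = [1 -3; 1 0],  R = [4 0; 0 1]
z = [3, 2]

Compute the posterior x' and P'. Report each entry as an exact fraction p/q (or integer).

x̄ = F·x = [0, 0]
P̄ = F·P·Fᵀ + Q = [10 -4; -4 7]
y = z − H·x̄ = [3, 2]
S = H·P̄·Hᵀ + R = [101 22; 22 11]
K = P̄·Hᵀ·S⁻¹ = [2/57 526/627; -17/57 146/627]
x' = x̄ + K·y = [1118/627, -269/627]
P' = (I − K·H)·P̄ = [526/627 146/627; 146/627 298/627]

x' = [1118/627, -269/627]
P' = [526/627 146/627; 146/627 298/627]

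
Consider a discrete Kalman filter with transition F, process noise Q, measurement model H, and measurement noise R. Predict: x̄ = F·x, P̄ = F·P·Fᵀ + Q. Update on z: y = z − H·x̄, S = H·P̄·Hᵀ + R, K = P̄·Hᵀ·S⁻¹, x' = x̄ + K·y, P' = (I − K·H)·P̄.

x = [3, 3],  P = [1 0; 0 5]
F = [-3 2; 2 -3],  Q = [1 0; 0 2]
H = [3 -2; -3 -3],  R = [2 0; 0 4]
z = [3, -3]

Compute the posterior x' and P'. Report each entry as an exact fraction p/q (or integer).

x' = [11100/14111, -3633/14111]
P' = [2049/14111 279/14111; 279/14111 3261/14111]

x̄ = F·x = [-3, -3]
P̄ = F·P·Fᵀ + Q = [30 -36; -36 51]
y = z − H·x̄ = [6, -21]
S = H·P̄·Hᵀ + R = [908 144; 144 85]
K = P̄·Hᵀ·S⁻¹ = [5589/28222 -1746/14111; -5685/28222 -2655/14111]
x' = x̄ + K·y = [11100/14111, -3633/14111]
P' = (I − K·H)·P̄ = [2049/14111 279/14111; 279/14111 3261/14111]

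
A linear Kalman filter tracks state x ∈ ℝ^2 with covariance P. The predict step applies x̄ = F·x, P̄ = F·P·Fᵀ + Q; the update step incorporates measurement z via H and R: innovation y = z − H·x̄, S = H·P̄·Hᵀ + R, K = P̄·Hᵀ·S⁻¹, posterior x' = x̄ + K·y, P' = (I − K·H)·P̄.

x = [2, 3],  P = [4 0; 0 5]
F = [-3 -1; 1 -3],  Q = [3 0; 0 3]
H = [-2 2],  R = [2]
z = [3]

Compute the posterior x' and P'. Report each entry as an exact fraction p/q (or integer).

x̄ = F·x = [-9, -7]
P̄ = F·P·Fᵀ + Q = [44 3; 3 52]
y = z − H·x̄ = [-1]
S = H·P̄·Hᵀ + R = [362]
K = P̄·Hᵀ·S⁻¹ = [-41/181; 49/181]
x' = x̄ + K·y = [-1588/181, -1316/181]
P' = (I − K·H)·P̄ = [4602/181 4561/181; 4561/181 4610/181]

x' = [-1588/181, -1316/181]
P' = [4602/181 4561/181; 4561/181 4610/181]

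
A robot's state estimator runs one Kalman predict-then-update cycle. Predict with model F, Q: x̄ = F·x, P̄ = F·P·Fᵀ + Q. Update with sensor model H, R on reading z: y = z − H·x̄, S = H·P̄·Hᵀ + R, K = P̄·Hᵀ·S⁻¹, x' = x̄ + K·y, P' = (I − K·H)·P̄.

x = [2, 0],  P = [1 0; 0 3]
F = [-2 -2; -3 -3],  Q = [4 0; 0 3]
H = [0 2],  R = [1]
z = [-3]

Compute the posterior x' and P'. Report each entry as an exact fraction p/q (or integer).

x̄ = F·x = [-4, -6]
P̄ = F·P·Fᵀ + Q = [20 24; 24 39]
y = z − H·x̄ = [9]
S = H·P̄·Hᵀ + R = [157]
K = P̄·Hᵀ·S⁻¹ = [48/157; 78/157]
x' = x̄ + K·y = [-196/157, -240/157]
P' = (I − K·H)·P̄ = [836/157 24/157; 24/157 39/157]

x' = [-196/157, -240/157]
P' = [836/157 24/157; 24/157 39/157]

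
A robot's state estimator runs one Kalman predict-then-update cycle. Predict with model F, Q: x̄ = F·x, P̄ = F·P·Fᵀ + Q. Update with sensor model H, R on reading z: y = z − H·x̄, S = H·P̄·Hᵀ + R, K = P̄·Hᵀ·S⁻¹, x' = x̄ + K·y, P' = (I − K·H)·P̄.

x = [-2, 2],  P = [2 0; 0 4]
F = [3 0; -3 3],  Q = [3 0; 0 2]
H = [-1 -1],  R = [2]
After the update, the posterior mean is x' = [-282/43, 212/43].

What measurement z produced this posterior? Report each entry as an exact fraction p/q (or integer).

z = [2]

x̄ = F·x = [-6, 12]
P̄ = F·P·Fᵀ + Q = [21 -18; -18 56]
S = H·P̄·Hᵀ + R = [43]
K = P̄·Hᵀ·S⁻¹ = [-3/43; -38/43]
x' − x̄ = [-24/43, -304/43] = K·y
y = (KᵀK)⁻¹·Kᵀ·(x' − x̄) = [8]
z = y + H·x̄ = [8] + [-6] = [2]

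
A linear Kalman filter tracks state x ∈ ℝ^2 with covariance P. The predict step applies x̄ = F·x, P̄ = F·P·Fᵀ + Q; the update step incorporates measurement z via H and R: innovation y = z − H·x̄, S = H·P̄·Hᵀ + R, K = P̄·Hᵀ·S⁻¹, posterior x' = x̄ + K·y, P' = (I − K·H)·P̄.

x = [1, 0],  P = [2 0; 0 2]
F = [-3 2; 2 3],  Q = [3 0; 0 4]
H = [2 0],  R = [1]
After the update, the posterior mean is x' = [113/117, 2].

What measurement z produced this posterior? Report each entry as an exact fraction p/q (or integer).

z = [2]

x̄ = F·x = [-3, 2]
P̄ = F·P·Fᵀ + Q = [29 0; 0 30]
S = H·P̄·Hᵀ + R = [117]
K = P̄·Hᵀ·S⁻¹ = [58/117; 0]
x' − x̄ = [464/117, 0] = K·y
y = (KᵀK)⁻¹·Kᵀ·(x' − x̄) = [8]
z = y + H·x̄ = [8] + [-6] = [2]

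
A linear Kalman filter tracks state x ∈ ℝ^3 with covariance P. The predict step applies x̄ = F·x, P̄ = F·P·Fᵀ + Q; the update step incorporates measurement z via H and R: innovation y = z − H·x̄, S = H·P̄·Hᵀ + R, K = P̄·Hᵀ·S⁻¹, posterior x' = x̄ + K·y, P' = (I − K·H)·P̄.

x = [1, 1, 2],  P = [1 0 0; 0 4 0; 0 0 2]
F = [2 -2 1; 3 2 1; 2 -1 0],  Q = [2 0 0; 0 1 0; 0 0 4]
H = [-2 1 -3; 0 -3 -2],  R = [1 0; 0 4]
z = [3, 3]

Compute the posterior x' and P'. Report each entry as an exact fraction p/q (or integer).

x' = [23734/29301, 3577/29301, -43805/29301]
P' = [110744/29301 39752/29301 -58432/29301; 39752/29301 23828/29301 -19552/29301; -58432/29301 -19552/29301 33923/29301]

x̄ = F·x = [2, 7, 1]
P̄ = F·P·Fᵀ + Q = [24 -8 12; -8 28 -2; 12 -2 12]
y = z − H·x̄ = [3, 26]
S = H·P̄·Hᵀ + R = [421 -26; -26 280]
K = P̄·Hᵀ·S⁻¹ = [-6440/29301 -598/29301; 2980/29301 -8095/29301; -4457/29301 -4595/58602]
x' = x̄ + K·y = [23734/29301, 3577/29301, -43805/29301]
P' = (I − K·H)·P̄ = [110744/29301 39752/29301 -58432/29301; 39752/29301 23828/29301 -19552/29301; -58432/29301 -19552/29301 33923/29301]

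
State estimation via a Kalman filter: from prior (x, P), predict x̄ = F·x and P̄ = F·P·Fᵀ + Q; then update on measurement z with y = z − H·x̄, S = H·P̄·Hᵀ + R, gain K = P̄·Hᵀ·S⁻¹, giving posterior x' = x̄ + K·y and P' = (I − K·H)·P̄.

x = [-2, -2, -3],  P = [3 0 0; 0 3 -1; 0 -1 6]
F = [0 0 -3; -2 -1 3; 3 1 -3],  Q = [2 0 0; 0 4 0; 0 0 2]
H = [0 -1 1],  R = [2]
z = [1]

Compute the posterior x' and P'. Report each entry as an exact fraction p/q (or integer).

x' = [2673/335, -105/67, -184/335]
P' = [5764/335 -171/67 -627/335; -171/67 173/67 109/67; -627/335 109/67 891/335]

x̄ = F·x = [9, -3, 1]
P̄ = F·P·Fᵀ + Q = [56 -57 57; -57 79 -81; 57 -81 92]
y = z − H·x̄ = [-3]
S = H·P̄·Hᵀ + R = [335]
K = P̄·Hᵀ·S⁻¹ = [114/335; -32/67; 173/335]
x' = x̄ + K·y = [2673/335, -105/67, -184/335]
P' = (I − K·H)·P̄ = [5764/335 -171/67 -627/335; -171/67 173/67 109/67; -627/335 109/67 891/335]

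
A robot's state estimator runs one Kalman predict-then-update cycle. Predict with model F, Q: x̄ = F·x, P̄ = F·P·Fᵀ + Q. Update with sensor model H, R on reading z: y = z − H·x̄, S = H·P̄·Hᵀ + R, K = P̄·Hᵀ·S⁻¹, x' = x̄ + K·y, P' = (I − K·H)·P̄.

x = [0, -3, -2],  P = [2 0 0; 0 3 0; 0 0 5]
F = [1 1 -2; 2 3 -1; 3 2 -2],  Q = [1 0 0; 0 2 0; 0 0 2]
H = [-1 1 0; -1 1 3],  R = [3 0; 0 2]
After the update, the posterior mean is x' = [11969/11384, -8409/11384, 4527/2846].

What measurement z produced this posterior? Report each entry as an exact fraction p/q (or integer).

z = [-1, 3]

x̄ = F·x = [1, -7, -2]
P̄ = F·P·Fᵀ + Q = [26 23 32; 23 42 40; 32 40 52]
S = H·P̄·Hᵀ + R = [25 46; 46 540]
K = P̄·Hᵀ·S⁻¹ = [-2949/5692 2463/11384; 1933/5692 2601/11384; -403/1423 933/2846]
x' − x̄ = [585/11384, 71279/11384, 10219/2846] = K·y
y = (KᵀK)⁻¹·Kᵀ·(x' − x̄) = [7, 17]
z = y + H·x̄ = [7, 17] + [-8, -14] = [-1, 3]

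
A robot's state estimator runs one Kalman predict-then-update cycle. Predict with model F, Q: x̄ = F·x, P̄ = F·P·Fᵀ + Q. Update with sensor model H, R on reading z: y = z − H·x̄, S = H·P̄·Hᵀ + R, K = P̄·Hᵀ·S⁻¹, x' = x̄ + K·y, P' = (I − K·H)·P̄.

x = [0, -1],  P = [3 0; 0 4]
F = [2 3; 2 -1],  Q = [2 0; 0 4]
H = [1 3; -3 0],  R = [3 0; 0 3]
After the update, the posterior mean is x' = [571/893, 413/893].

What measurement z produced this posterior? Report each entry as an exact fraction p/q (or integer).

x̄ = F·x = [-3, 1]
P̄ = F·P·Fᵀ + Q = [50 0; 0 20]
S = H·P̄·Hᵀ + R = [233 -150; -150 453]
K = P̄·Hᵀ·S⁻¹ = [50/27683 -9150/27683; 9060/27683 3000/27683]
x' − x̄ = [3250/893, -480/893] = K·y
y = (KᵀK)⁻¹·Kᵀ·(x' − x̄) = [2, -11]
z = y + H·x̄ = [2, -11] + [0, 9] = [2, -2]

z = [2, -2]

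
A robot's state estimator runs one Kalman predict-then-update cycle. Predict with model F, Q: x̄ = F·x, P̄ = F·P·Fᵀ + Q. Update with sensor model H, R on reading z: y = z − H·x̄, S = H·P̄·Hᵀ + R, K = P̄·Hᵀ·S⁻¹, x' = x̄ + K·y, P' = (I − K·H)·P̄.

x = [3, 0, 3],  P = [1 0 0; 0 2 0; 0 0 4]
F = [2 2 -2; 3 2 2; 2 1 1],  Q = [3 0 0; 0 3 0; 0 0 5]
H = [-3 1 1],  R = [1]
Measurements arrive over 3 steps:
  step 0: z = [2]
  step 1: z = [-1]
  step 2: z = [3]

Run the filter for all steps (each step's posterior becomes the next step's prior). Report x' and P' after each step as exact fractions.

step 0: x̄ = F·x = [0, 15, 9]
step 0: P̄ = F·P·Fᵀ + Q = [31 -2 0; -2 36 18; 0 18 15]
step 0: y = z − H·x̄ = [-22]
step 0: S = H·P̄·Hᵀ + R = [379]
step 0: K = P̄·Hᵀ·S⁻¹ = [-95/379; 60/379; 33/379]
step 0: x' = x̄ + K·y = [2090/379, 4365/379, 2685/379]
step 0: P' = (I − K·H)·P̄ = [2724/379 4942/379 3135/379; 4942/379 10044/379 4842/379; 3135/379 4842/379 4596/379]
step 1: x̄ = F·x = [7540/379, 20370/379, 11230/379]
step 1: P̄ = F·P·Fᵀ + Q = [46313/379 81286/379 45174/379; 81286/379 219873/379 121531/379; 45174/379 121531/379 69423/379]
step 1: y = z − H·x̄ = [-9359/379]
step 1: S = H·P̄·Hᵀ + R = [190794/379]
step 1: K = P̄·Hᵀ·S⁻¹ = [-12479/190794; 48773/95397; 27716/95397]
step 1: x' = x̄ + K·y = [4103899/190794, 3922877/95397, 2142254/95397]
step 1: P' = (I − K·H)·P̄ = [22903739/190794 22066171/95397 12283198/95397; 22066171/95397 42790537/95397 23456749/95397; 12283198/95397 23456749/95397 13420561/95397]
step 2: x̄ = F·x = [7665145/95397, 36572221/190794, 10169030/95397]
step 2: P̄ = F·P·Fᵀ + Q = [161547853/95397 382286435/95397 212378060/95397; 382286435/95397 1856087657/190794 515405992/95397; 212378060/95397 515405992/95397 286806535/95397]
step 2: y = z − H·x̄ = [-10347029/190794]
step 2: S = H·P̄·Hᵀ + R = [263402903/190794]
step 2: K = P̄·Hᵀ·S⁻¹ = [220041872/263402903; 593181031/263402903; 330156694/263402903]
step 2: x' = x̄ + K·y = [9231229803/263402903, 18321162356/263402903, 10173082791/263402903]
step 2: P' = (I − K·H)·P̄ = [192280268111/263402903 371427031337/263402903 205633814868/263402903; 371427031337/263402903 718236116115/263402903 396638158927/263402903; 205633814868/263402903 396638158927/263402903 220593442371/263402903]

step 0: x' = [2090/379, 4365/379, 2685/379], P' = [2724/379 4942/379 3135/379; 4942/379 10044/379 4842/379; 3135/379 4842/379 4596/379]
step 1: x' = [4103899/190794, 3922877/95397, 2142254/95397], P' = [22903739/190794 22066171/95397 12283198/95397; 22066171/95397 42790537/95397 23456749/95397; 12283198/95397 23456749/95397 13420561/95397]
step 2: x' = [9231229803/263402903, 18321162356/263402903, 10173082791/263402903], P' = [192280268111/263402903 371427031337/263402903 205633814868/263402903; 371427031337/263402903 718236116115/263402903 396638158927/263402903; 205633814868/263402903 396638158927/263402903 220593442371/263402903]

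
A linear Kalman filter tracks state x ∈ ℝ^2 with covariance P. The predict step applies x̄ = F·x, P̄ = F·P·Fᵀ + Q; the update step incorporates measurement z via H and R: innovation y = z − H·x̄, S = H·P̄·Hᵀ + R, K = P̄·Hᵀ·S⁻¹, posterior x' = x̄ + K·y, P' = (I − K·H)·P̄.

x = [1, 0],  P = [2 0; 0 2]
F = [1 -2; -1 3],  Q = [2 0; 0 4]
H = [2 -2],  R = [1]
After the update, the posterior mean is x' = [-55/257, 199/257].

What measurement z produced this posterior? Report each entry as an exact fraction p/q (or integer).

z = [-2]

x̄ = F·x = [1, -1]
P̄ = F·P·Fᵀ + Q = [12 -14; -14 24]
S = H·P̄·Hᵀ + R = [257]
K = P̄·Hᵀ·S⁻¹ = [52/257; -76/257]
x' − x̄ = [-312/257, 456/257] = K·y
y = (KᵀK)⁻¹·Kᵀ·(x' − x̄) = [-6]
z = y + H·x̄ = [-6] + [4] = [-2]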